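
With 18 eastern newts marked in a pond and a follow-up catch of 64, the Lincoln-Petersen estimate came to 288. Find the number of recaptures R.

R = 4

From N = M·C/R: R = M·C / N = 18·64 / 288 = 1152 / 288 = 4.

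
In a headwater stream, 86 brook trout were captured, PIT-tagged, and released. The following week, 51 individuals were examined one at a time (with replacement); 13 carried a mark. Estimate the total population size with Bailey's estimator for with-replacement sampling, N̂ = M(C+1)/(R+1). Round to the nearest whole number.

N̂ = 86·(51+1)/(13+1) = 86·52/14 = 4472/14 ≈ 319.4 → 319

N ≈ 319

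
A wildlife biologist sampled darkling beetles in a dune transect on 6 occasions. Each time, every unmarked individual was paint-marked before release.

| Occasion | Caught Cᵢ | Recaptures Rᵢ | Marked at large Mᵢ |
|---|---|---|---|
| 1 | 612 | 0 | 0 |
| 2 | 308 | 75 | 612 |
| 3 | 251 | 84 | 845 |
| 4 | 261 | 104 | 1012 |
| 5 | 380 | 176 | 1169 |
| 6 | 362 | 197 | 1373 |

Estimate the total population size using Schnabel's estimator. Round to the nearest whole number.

N ≈ 2525

Σ MᵢCᵢ = 0·612 + 612·308 + 845·251 + 1012·261 + 1169·380 + 1373·362 = 0 + 188496 + 212095 + 264132 + 444220 + 497026 = 1605969
Σ Rᵢ = 0 + 75 + 84 + 104 + 176 + 197 = 636
N̂ = 1605969 / 636 ≈ 2525.1 → 2525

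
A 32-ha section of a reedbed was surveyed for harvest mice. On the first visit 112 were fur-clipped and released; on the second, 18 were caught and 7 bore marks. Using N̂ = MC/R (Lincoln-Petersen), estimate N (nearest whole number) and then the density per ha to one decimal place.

N̂ = 112·18/7 = 2016/7 = 288
Density = N̂ / area = 288 / 32 = 9.0 per ha

density ≈ 9.0 harvest mice per ha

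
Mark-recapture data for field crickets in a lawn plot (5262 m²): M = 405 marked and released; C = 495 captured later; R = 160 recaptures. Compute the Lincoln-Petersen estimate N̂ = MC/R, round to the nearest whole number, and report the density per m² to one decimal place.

N̂ = 405·495/160 = 200475/160 ≈ 1253.0 → 1253
Density = N̂ / area = 1253 / 5262 ≈ 0.24 → 0.2 per m²

density ≈ 0.2 field crickets per m²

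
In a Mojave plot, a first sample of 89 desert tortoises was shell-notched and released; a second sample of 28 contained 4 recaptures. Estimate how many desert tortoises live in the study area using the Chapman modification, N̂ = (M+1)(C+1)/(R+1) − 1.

N̂ = (89+1)(28+1)/(4+1) − 1 = 90·29/5 − 1
= 2610/5 − 1 = 522 − 1 = 521

N = 521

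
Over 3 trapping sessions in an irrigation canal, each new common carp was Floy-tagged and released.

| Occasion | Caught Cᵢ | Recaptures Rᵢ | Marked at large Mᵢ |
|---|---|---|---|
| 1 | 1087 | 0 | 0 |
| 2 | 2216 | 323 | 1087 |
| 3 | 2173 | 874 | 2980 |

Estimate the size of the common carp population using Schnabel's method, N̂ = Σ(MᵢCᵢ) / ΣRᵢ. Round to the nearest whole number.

N ≈ 7422

Σ MᵢCᵢ = 0·1087 + 1087·2216 + 2980·2173 = 0 + 2408792 + 6475540 = 8884332
Σ Rᵢ = 0 + 323 + 874 = 1197
N̂ = 8884332 / 1197 ≈ 7422.2 → 7422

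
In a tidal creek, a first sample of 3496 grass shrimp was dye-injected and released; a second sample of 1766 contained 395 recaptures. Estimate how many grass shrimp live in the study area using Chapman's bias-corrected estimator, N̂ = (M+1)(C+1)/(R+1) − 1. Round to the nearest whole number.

N ≈ 15,603

N̂ = (3496+1)(1766+1)/(395+1) − 1 = 3497·1767/396 − 1
= 6179199/396 − 1 ≈ 15604.0 − 1 ≈ 15603.0 → 15603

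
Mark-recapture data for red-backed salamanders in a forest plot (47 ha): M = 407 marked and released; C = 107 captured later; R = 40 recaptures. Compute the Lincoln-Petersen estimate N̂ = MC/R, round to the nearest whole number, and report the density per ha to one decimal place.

N̂ = 407·107/40 = 43549/40 ≈ 1088.7 → 1089
Density = N̂ / area = 1089 / 47 ≈ 23.17 → 23.2 per ha

density ≈ 23.2 red-backed salamanders per ha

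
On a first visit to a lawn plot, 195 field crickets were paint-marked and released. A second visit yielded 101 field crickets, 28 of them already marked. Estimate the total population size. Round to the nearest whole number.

N ≈ 703

Lincoln-Petersen assumes M/N = R/C, so N = M·C / R.
N = (195 × 101) / 28 = 19695 / 28 ≈ 703.4 → 703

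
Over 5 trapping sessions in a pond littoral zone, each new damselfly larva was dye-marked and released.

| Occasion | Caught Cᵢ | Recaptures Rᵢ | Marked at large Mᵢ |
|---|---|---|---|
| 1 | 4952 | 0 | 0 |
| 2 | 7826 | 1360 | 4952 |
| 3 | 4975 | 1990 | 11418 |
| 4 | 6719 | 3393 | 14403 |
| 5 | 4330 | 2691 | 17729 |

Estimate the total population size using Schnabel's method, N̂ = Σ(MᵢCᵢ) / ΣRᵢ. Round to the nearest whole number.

Σ MᵢCᵢ = 0·4952 + 4952·7826 + 11418·4975 + 14403·6719 + 17729·4330 = 0 + 38754352 + 56804550 + 96773757 + 76766570 = 269099229
Σ Rᵢ = 0 + 1360 + 1990 + 3393 + 2691 = 9434
N̂ = 269099229 / 9434 ≈ 28524.4 → 28524

N ≈ 28,524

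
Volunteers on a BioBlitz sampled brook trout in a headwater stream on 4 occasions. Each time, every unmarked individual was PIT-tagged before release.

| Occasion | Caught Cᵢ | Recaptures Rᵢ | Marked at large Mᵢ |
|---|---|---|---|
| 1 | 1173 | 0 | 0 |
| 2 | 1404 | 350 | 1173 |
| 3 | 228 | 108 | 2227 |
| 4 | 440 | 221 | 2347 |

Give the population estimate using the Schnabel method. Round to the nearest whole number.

N ≈ 4694

Σ MᵢCᵢ = 0·1173 + 1173·1404 + 2227·228 + 2347·440 = 0 + 1646892 + 507756 + 1032680 = 3187328
Σ Rᵢ = 0 + 350 + 108 + 221 = 679
N̂ = 3187328 / 679 ≈ 4694.2 → 4694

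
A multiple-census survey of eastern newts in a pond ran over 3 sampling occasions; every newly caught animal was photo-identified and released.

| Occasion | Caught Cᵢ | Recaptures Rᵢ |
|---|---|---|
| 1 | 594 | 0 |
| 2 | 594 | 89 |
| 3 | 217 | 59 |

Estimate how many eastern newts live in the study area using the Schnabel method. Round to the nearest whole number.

Marked at large before each occasion: Mᵢ = Σⱼ<ᵢ (Cⱼ − Rⱼ) → M1=0, M2=594, M3=1099
Σ MᵢCᵢ = 0·594 + 594·594 + 1099·217 = 0 + 352836 + 238483 = 591319
Σ Rᵢ = 0 + 89 + 59 = 148
N̂ = 591319 / 148 ≈ 3995.4 → 3995

N ≈ 3995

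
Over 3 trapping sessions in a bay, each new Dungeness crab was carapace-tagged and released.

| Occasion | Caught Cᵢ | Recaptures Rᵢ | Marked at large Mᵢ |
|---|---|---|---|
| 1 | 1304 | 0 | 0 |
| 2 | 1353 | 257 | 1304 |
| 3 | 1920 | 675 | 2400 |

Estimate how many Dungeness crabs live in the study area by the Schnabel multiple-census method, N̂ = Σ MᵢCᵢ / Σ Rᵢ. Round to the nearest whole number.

N ≈ 6837

Σ MᵢCᵢ = 0·1304 + 1304·1353 + 2400·1920 = 0 + 1764312 + 4608000 = 6372312
Σ Rᵢ = 0 + 257 + 675 = 932
N̂ = 6372312 / 932 ≈ 6837.2 → 6837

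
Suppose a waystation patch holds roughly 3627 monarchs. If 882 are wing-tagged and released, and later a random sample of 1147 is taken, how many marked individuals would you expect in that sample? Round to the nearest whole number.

expected recaptures ≈ 279

Expected recaptures E[R] = M·C / N.
E[R] = 882 × 1147 / 3627 = 1011654 / 3627 ≈ 278.9 → 279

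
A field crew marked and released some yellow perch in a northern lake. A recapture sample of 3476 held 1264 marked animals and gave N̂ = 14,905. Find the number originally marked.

From N = M·C/R: M = N·R / C = 14905·1264 / 3476 = 18839920 / 3476 = 5420.

M = 5420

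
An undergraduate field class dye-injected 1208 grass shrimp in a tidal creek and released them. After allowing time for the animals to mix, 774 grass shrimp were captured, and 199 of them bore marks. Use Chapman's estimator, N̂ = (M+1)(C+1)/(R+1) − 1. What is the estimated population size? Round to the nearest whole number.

N ≈ 4684

N̂ = (1208+1)(774+1)/(199+1) − 1 = 1209·775/200 − 1
= 936975/200 − 1 ≈ 4684.9 − 1 ≈ 4683.9 → 4684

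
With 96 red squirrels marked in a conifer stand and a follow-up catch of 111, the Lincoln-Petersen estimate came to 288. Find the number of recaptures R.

From N = M·C/R: R = M·C / N = 96·111 / 288 = 10656 / 288 = 37.

R = 37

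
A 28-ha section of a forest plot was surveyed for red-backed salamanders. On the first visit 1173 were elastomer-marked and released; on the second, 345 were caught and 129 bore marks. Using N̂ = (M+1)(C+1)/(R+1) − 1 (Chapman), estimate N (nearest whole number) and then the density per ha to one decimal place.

N̂ = 1174·346/130 − 1 = 406204/130 − 1 ≈ 3123.6 → 3124
Density = N̂ / area = 3124 / 28 ≈ 111.57 → 111.6 per ha

density ≈ 111.6 red-backed salamanders per ha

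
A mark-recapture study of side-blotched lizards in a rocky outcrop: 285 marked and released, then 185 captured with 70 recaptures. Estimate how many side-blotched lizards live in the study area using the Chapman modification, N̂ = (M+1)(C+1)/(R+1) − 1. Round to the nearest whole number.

N ≈ 748

N̂ = (285+1)(185+1)/(70+1) − 1 = 286·186/71 − 1
= 53196/71 − 1 ≈ 749.2 − 1 ≈ 748.2 → 748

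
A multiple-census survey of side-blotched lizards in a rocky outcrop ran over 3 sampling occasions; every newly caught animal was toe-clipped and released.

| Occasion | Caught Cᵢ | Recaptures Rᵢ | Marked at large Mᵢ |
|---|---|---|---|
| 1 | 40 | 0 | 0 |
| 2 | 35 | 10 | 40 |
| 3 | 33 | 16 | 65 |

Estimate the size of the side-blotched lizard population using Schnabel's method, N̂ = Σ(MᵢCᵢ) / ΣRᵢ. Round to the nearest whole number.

N ≈ 136

Σ MᵢCᵢ = 0·40 + 40·35 + 65·33 = 0 + 1400 + 2145 = 3545
Σ Rᵢ = 0 + 10 + 16 = 26
N̂ = 3545 / 26 ≈ 136.3 → 136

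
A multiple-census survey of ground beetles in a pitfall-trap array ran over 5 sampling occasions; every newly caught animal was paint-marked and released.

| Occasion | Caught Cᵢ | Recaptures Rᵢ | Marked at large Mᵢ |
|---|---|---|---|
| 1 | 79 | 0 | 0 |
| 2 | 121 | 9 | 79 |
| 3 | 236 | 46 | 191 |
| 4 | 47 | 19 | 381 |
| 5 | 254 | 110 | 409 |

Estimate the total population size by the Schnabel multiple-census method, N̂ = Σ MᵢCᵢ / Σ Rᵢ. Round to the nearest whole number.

N ≈ 959

Σ MᵢCᵢ = 0·79 + 79·121 + 191·236 + 381·47 + 409·254 = 0 + 9559 + 45076 + 17907 + 103886 = 176428
Σ Rᵢ = 0 + 9 + 46 + 19 + 110 = 184
N̂ = 176428 / 184 ≈ 958.8 → 959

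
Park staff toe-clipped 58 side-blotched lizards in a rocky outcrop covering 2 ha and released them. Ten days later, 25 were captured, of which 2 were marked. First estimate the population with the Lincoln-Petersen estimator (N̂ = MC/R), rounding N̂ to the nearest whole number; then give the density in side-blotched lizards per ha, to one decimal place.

N̂ = 58·25/2 = 1450/2 = 725
Density = N̂ / area = 725 / 2 ≈ 362.50 → 362.5 per ha

density ≈ 362.5 side-blotched lizards per ha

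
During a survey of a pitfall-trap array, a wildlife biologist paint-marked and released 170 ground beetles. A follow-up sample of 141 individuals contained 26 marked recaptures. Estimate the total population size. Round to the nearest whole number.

N ≈ 922

N = (170 × 141) / 26 = 23970 / 26 ≈ 921.9 → 922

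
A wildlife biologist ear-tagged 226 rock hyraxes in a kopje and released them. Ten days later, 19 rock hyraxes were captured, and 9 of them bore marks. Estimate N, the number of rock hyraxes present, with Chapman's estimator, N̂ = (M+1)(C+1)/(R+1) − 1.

N̂ = (226+1)(19+1)/(9+1) − 1 = 227·20/10 − 1
= 4540/10 − 1 = 454 − 1 = 453

N = 453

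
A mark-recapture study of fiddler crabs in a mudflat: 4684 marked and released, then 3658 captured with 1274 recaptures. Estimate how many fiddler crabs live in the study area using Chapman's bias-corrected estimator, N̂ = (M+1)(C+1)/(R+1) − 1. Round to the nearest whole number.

N̂ = (4684+1)(3658+1)/(1274+1) − 1 = 4685·3659/1275 − 1
= 17142415/1275 − 1 ≈ 13445.0 − 1 ≈ 13444.0 → 13444

N ≈ 13,444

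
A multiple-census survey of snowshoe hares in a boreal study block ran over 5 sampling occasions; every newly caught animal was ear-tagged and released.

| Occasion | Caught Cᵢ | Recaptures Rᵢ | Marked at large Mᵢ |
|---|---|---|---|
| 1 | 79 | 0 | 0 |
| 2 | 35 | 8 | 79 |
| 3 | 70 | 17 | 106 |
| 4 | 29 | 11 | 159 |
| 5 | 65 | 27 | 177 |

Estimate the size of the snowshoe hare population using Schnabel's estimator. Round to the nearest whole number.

Σ MᵢCᵢ = 0·79 + 79·35 + 106·70 + 159·29 + 177·65 = 0 + 2765 + 7420 + 4611 + 11505 = 26301
Σ Rᵢ = 0 + 8 + 17 + 11 + 27 = 63
N̂ = 26301 / 63 ≈ 417.48 → 417

N ≈ 417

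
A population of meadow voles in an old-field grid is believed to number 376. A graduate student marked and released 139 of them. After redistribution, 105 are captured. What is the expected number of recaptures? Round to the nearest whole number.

Expected recaptures E[R] = M·C / N.
E[R] = 139 × 105 / 376 = 14595 / 376 ≈ 38.8 → 39

expected recaptures ≈ 39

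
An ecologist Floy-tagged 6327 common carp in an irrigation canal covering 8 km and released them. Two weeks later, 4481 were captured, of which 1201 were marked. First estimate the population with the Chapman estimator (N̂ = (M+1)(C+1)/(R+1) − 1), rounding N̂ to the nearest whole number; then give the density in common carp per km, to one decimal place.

N̂ = 6328·4482/1202 − 1 = 28362096/1202 − 1 ≈ 23594.8 → 23595
Density = N̂ / area = 23595 / 8 ≈ 2949.38 → 2949.4 per km

density ≈ 2949.4 common carp per km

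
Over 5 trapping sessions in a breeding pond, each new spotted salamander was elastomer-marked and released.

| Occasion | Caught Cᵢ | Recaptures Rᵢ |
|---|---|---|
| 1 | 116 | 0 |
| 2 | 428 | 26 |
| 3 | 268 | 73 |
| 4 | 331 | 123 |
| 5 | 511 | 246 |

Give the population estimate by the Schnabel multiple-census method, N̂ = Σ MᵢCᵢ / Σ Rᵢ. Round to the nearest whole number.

Marked at large before each occasion: Mᵢ = Σⱼ<ᵢ (Cⱼ − Rⱼ) → M1=0, M2=116, M3=518, M4=713, M5=921
Σ MᵢCᵢ = 0·116 + 116·428 + 518·268 + 713·331 + 921·511 = 0 + 49648 + 138824 + 236003 + 470631 = 895106
Σ Rᵢ = 0 + 26 + 73 + 123 + 246 = 468
N̂ = 895106 / 468 ≈ 1912.6 → 1913

N ≈ 1913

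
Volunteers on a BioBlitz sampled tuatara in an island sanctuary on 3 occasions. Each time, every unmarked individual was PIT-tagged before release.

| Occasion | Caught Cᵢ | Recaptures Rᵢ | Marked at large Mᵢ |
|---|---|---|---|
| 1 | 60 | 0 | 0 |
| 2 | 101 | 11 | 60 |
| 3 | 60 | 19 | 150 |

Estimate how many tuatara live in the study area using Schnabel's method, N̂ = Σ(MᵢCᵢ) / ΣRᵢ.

N = 502

Σ MᵢCᵢ = 0·60 + 60·101 + 150·60 = 0 + 6060 + 9000 = 15060
Σ Rᵢ = 0 + 11 + 19 = 30
N̂ = 15060 / 30 = 502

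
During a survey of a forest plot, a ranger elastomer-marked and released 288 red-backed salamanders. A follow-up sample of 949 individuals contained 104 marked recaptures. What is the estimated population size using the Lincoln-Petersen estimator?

N = (288 × 949) / 104 = 273312 / 104 = 2628

N = 2628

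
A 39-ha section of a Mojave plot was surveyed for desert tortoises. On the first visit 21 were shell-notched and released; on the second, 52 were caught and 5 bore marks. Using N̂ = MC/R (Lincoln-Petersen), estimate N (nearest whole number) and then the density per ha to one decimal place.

density ≈ 5.6 desert tortoises per ha

N̂ = 21·52/5 = 1092/5 ≈ 218.4 → 218
Density = N̂ / area = 218 / 39 ≈ 5.59 → 5.6 per ha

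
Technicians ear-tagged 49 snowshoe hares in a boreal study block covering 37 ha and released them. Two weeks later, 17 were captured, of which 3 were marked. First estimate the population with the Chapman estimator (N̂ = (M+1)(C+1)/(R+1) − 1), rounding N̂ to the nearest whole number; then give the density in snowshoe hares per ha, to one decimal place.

N̂ = 50·18/4 − 1 = 900/4 − 1 = 224
Density = N̂ / area = 224 / 37 ≈ 6.05 → 6.1 per ha

density ≈ 6.1 snowshoe hares per ha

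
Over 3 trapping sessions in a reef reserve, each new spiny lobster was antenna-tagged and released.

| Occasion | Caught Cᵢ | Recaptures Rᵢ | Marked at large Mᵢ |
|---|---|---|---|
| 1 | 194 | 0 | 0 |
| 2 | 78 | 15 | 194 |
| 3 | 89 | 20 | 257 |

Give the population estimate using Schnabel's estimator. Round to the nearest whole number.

Σ MᵢCᵢ = 0·194 + 194·78 + 257·89 = 0 + 15132 + 22873 = 38005
Σ Rᵢ = 0 + 15 + 20 = 35
N̂ = 38005 / 35 ≈ 1085.9 → 1086

N ≈ 1086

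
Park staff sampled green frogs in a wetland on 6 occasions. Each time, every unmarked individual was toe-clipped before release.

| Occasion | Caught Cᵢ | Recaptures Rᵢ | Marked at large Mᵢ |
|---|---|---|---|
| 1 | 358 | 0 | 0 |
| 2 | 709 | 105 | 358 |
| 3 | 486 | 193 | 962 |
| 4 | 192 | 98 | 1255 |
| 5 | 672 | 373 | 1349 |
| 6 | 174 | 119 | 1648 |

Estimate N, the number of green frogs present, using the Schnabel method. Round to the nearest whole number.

N ≈ 2427

Σ MᵢCᵢ = 0·358 + 358·709 + 962·486 + 1255·192 + 1349·672 + 1648·174 = 0 + 253822 + 467532 + 240960 + 906528 + 286752 = 2155594
Σ Rᵢ = 0 + 105 + 193 + 98 + 373 + 119 = 888
N̂ = 2155594 / 888 ≈ 2427.47 → 2427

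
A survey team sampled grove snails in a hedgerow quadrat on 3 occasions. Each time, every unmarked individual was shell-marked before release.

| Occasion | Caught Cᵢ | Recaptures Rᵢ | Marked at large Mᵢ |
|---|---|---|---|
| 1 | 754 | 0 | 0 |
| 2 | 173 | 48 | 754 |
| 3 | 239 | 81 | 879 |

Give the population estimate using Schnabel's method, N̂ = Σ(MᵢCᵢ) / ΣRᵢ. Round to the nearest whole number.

N ≈ 2640

Σ MᵢCᵢ = 0·754 + 754·173 + 879·239 = 0 + 130442 + 210081 = 340523
Σ Rᵢ = 0 + 48 + 81 = 129
N̂ = 340523 / 129 ≈ 2639.7 → 2640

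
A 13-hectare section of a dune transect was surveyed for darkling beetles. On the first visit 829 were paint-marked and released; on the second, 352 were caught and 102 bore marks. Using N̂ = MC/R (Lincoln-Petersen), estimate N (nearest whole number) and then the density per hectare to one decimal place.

N̂ = 829·352/102 = 291808/102 ≈ 2860.9 → 2861
Density = N̂ / area = 2861 / 13 ≈ 220.08 → 220.1 per hectare

density ≈ 220.1 darkling beetles per hectare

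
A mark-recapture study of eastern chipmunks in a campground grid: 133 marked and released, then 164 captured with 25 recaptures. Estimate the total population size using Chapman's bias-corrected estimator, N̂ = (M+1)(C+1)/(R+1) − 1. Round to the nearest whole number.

N̂ = (133+1)(164+1)/(25+1) − 1 = 134·165/26 − 1
= 22110/26 − 1 ≈ 850.4 − 1 ≈ 849.4 → 849

N ≈ 849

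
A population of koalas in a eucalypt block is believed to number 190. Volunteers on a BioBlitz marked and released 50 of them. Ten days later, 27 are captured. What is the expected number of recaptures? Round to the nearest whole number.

The marked fraction of the population is 50/190, so in a sample of 27 expect C·(M/N) marked.
E[R] = 50 × 27 / 190 = 1350 / 190 ≈ 7.1 → 7

expected recaptures ≈ 7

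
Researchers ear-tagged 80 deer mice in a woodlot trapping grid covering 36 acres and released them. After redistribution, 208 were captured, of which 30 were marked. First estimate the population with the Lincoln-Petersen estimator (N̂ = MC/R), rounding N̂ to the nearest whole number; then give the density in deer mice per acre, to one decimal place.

N̂ = 80·208/30 = 16640/30 ≈ 554.7 → 555
Density = N̂ / area = 555 / 36 ≈ 15.42 → 15.4 per acre

density ≈ 15.4 deer mice per acre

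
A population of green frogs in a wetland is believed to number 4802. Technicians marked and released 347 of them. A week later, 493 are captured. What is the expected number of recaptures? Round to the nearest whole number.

The marked fraction of the population is 347/4802, so in a sample of 493 expect C·(M/N) marked.
E[R] = 347 × 493 / 4802 = 171071 / 4802 ≈ 35.6 → 36

expected recaptures ≈ 36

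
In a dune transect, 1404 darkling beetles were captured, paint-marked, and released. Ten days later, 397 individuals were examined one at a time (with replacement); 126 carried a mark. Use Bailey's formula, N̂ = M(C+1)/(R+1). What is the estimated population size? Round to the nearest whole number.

N ≈ 4400

N̂ = 1404·(397+1)/(126+1) = 1404·398/127 = 558792/127 ≈ 4399.9 → 4400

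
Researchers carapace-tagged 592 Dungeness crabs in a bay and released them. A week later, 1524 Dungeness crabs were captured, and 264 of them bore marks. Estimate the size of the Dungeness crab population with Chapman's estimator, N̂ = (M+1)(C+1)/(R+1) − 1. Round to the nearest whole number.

N ≈ 3412

N̂ = (592+1)(1524+1)/(264+1) − 1 = 593·1525/265 − 1
= 904325/265 − 1 ≈ 3412.5 − 1 ≈ 3411.5 → 3412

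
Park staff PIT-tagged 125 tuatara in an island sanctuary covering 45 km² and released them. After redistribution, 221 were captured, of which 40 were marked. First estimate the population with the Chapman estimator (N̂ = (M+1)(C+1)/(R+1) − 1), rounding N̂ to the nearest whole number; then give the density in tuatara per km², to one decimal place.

N̂ = 126·222/41 − 1 = 27972/41 − 1 ≈ 681.2 → 681
Density = N̂ / area = 681 / 45 ≈ 15.13 → 15.1 per km²

density ≈ 15.1 tuatara per km²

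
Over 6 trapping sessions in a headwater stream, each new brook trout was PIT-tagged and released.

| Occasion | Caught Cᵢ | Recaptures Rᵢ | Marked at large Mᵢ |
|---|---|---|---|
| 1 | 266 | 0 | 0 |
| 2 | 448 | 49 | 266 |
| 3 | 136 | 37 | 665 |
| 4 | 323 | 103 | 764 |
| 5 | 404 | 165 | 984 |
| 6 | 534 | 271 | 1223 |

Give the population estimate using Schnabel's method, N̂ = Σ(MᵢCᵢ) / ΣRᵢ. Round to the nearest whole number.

Σ MᵢCᵢ = 0·266 + 266·448 + 665·136 + 764·323 + 984·404 + 1223·534 = 0 + 119168 + 90440 + 246772 + 397536 + 653082 = 1506998
Σ Rᵢ = 0 + 49 + 37 + 103 + 165 + 271 = 625
N̂ = 1506998 / 625 ≈ 2411.2 → 2411

N ≈ 2411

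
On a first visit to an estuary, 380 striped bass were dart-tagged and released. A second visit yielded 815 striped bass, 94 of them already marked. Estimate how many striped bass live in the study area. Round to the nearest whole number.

N ≈ 3295

Lincoln-Petersen assumes M/N = R/C, so N = M·C / R.
N = (380 × 815) / 94 = 309700 / 94 ≈ 3294.7 → 3295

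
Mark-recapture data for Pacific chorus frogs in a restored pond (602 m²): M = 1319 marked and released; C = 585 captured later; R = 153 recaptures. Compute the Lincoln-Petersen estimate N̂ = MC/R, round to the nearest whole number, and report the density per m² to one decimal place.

density ≈ 8.4 Pacific chorus frogs per m²

N̂ = 1319·585/153 = 771615/153 ≈ 5043.2 → 5043
Density = N̂ / area = 5043 / 602 ≈ 8.38 → 8.4 per m²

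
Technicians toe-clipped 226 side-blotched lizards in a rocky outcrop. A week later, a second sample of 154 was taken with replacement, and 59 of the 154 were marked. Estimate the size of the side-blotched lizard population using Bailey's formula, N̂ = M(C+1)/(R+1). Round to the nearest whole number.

N̂ = 226·(154+1)/(59+1) = 226·155/60 = 35030/60 ≈ 583.8 → 584

N ≈ 584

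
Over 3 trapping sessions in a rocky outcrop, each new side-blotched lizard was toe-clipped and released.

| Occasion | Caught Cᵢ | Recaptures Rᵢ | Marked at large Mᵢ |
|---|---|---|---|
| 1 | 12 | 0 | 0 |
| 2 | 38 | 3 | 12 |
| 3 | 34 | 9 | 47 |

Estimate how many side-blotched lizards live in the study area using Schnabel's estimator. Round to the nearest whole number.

Σ MᵢCᵢ = 0·12 + 12·38 + 47·34 = 0 + 456 + 1598 = 2054
Σ Rᵢ = 0 + 3 + 9 = 12
N̂ = 2054 / 12 ≈ 171.2 → 171

N ≈ 171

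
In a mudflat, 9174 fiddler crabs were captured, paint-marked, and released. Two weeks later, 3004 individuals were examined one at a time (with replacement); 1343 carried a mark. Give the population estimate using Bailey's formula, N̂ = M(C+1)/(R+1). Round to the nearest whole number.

N ≈ 20,512

N̂ = 9174·(3004+1)/(1343+1) = 9174·3005/1344 = 27567870/1344 ≈ 20511.8 → 20512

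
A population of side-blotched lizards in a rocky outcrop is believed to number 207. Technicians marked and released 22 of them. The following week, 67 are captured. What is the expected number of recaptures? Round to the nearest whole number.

expected recaptures ≈ 7

Expected recaptures E[R] = M·C / N.
E[R] = 22 × 67 / 207 = 1474 / 207 ≈ 7.1 → 7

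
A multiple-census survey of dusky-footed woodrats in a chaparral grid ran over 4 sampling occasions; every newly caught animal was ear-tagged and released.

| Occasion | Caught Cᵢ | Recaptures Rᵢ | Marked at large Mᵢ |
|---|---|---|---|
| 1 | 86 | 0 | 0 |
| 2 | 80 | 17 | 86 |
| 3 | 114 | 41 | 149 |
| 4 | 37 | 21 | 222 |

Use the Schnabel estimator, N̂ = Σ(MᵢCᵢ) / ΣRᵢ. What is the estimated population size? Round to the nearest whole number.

Σ MᵢCᵢ = 0·86 + 86·80 + 149·114 + 222·37 = 0 + 6880 + 16986 + 8214 = 32080
Σ Rᵢ = 0 + 17 + 41 + 21 = 79
N̂ = 32080 / 79 ≈ 406.1 → 406

N ≈ 406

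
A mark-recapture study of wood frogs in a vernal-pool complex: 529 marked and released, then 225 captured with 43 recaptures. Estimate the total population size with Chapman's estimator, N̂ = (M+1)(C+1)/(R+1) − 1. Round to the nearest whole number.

N ≈ 2721

N̂ = (529+1)(225+1)/(43+1) − 1 = 530·226/44 − 1
= 119780/44 − 1 ≈ 2722.3 − 1 ≈ 2721.3 → 2721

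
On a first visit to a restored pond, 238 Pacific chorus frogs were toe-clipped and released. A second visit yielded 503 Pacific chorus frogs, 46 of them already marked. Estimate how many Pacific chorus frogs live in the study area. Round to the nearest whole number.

Lincoln-Petersen assumes M/N = R/C, so N = M·C / R.
N = (238 × 503) / 46 = 119714 / 46 ≈ 2602.48 → 2602

N ≈ 2602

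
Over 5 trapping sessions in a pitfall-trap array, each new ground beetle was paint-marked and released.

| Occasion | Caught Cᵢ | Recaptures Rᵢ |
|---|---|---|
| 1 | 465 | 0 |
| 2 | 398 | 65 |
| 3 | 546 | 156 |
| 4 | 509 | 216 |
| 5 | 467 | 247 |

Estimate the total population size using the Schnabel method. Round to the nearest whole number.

Marked at large before each occasion: Mᵢ = Σⱼ<ᵢ (Cⱼ − Rⱼ) → M1=0, M2=465, M3=798, M4=1188, M5=1481
Σ MᵢCᵢ = 0·465 + 465·398 + 798·546 + 1188·509 + 1481·467 = 0 + 185070 + 435708 + 604692 + 691627 = 1917097
Σ Rᵢ = 0 + 65 + 156 + 216 + 247 = 684
N̂ = 1917097 / 684 ≈ 2802.8 → 2803

N ≈ 2803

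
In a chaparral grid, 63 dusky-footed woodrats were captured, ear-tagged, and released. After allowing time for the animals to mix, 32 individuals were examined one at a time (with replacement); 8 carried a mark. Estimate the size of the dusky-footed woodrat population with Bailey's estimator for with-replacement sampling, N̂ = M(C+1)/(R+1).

N̂ = 63·(32+1)/(8+1) = 63·33/9 = 2079/9 = 231

N = 231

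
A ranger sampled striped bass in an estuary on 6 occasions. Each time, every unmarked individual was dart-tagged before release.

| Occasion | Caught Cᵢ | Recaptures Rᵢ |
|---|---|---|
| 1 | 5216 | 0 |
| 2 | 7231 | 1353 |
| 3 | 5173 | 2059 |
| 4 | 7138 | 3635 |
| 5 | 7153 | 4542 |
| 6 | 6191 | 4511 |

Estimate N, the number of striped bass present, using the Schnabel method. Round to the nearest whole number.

N ≈ 27,890

Marked at large before each occasion: Mᵢ = Σⱼ<ᵢ (Cⱼ − Rⱼ) → M1=0, M2=5216, M3=11094, M4=14208, M5=17711, M6=20322
Σ MᵢCᵢ = 0·5216 + 5216·7231 + 11094·5173 + 14208·7138 + 17711·7153 + 20322·6191 = 0 + 37716896 + 57389262 + 101416704 + 126686783 + 125813502 = 449023147
Σ Rᵢ = 0 + 1353 + 2059 + 3635 + 4542 + 4511 = 16100
N̂ = 449023147 / 16100 ≈ 27889.6 → 27890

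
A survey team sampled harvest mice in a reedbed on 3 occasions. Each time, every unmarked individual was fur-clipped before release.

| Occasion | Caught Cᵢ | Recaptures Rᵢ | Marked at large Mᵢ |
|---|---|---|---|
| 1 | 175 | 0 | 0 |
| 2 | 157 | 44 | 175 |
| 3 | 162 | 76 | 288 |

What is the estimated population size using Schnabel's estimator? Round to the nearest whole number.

N ≈ 618

Σ MᵢCᵢ = 0·175 + 175·157 + 288·162 = 0 + 27475 + 46656 = 74131
Σ Rᵢ = 0 + 44 + 76 = 120
N̂ = 74131 / 120 ≈ 617.8 → 618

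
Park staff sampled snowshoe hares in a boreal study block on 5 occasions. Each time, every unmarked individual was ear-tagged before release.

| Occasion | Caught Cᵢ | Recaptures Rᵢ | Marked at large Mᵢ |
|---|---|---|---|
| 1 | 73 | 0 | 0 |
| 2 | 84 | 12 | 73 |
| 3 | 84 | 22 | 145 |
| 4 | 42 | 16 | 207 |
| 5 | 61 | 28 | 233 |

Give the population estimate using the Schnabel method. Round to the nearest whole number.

N ≈ 528

Σ MᵢCᵢ = 0·73 + 73·84 + 145·84 + 207·42 + 233·61 = 0 + 6132 + 12180 + 8694 + 14213 = 41219
Σ Rᵢ = 0 + 12 + 22 + 16 + 28 = 78
N̂ = 41219 / 78 ≈ 528.4 → 528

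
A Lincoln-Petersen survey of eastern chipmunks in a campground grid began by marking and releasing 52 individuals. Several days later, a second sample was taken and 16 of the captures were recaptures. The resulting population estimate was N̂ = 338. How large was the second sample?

C = 104

From N = M·C/R: C = N·R / M = 338·16 / 52 = 5408 / 52 = 104.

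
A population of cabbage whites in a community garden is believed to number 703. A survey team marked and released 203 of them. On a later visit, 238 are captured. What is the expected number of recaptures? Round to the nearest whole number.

The marked fraction of the population is 203/703, so in a sample of 238 expect C·(M/N) marked.
E[R] = 203 × 238 / 703 = 48314 / 703 ≈ 68.7 → 69

expected recaptures ≈ 69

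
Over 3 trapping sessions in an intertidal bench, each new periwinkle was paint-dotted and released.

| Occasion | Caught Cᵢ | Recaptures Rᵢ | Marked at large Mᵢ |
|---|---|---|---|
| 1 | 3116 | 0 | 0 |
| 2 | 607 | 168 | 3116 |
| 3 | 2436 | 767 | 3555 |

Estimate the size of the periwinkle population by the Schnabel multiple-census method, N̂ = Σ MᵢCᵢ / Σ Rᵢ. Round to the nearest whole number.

Σ MᵢCᵢ = 0·3116 + 3116·607 + 3555·2436 = 0 + 1891412 + 8659980 = 10551392
Σ Rᵢ = 0 + 168 + 767 = 935
N̂ = 10551392 / 935 ≈ 11284.9 → 11285

N ≈ 11,285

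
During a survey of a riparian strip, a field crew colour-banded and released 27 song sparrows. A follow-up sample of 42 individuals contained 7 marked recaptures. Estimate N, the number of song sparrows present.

N = (27 × 42) / 7 = 1134 / 7 = 162

N = 162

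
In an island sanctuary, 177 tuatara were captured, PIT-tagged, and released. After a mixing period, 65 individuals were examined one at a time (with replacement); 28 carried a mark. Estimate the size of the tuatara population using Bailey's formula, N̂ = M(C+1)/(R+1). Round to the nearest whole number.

N ≈ 403

N̂ = 177·(65+1)/(28+1) = 177·66/29 = 11682/29 ≈ 402.8 → 403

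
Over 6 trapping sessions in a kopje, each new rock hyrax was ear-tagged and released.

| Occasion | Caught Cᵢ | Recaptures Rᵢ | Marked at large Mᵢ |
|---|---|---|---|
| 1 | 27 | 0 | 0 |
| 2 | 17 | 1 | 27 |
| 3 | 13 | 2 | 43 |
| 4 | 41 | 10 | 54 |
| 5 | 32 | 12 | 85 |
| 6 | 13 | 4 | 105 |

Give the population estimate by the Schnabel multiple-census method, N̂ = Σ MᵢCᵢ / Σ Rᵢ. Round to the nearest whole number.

Σ MᵢCᵢ = 0·27 + 27·17 + 43·13 + 54·41 + 85·32 + 105·13 = 0 + 459 + 559 + 2214 + 2720 + 1365 = 7317
Σ Rᵢ = 0 + 1 + 2 + 10 + 12 + 4 = 29
N̂ = 7317 / 29 ≈ 252.3 → 252

N ≈ 252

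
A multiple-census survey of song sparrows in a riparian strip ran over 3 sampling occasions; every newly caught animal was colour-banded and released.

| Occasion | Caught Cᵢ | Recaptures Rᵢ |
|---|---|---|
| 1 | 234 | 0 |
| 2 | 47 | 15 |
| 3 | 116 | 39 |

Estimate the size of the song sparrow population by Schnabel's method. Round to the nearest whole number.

Marked at large before each occasion: Mᵢ = Σⱼ<ᵢ (Cⱼ − Rⱼ) → M1=0, M2=234, M3=266
Σ MᵢCᵢ = 0·234 + 234·47 + 266·116 = 0 + 10998 + 30856 = 41854
Σ Rᵢ = 0 + 15 + 39 = 54
N̂ = 41854 / 54 ≈ 775.1 → 775

N ≈ 775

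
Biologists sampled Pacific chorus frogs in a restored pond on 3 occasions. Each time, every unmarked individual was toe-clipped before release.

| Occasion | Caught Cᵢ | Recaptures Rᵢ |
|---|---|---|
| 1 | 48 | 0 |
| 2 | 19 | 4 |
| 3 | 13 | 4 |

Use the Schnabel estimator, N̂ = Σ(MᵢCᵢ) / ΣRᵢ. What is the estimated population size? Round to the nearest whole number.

N ≈ 216

Marked at large before each occasion: Mᵢ = Σⱼ<ᵢ (Cⱼ − Rⱼ) → M1=0, M2=48, M3=63
Σ MᵢCᵢ = 0·48 + 48·19 + 63·13 = 0 + 912 + 819 = 1731
Σ Rᵢ = 0 + 4 + 4 = 8
N̂ = 1731 / 8 ≈ 216.4 → 216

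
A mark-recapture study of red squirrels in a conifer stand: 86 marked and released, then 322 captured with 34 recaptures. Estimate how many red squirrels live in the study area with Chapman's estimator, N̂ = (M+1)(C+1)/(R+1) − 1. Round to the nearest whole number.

N ≈ 802

N̂ = (86+1)(322+1)/(34+1) − 1 = 87·323/35 − 1
= 28101/35 − 1 ≈ 802.9 − 1 ≈ 801.9 → 802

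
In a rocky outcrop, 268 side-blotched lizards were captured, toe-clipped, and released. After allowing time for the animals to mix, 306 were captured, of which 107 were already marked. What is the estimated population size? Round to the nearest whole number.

The marked fraction in the recapture sample should equal the marked fraction in the population: 107/306 = 268/N.
N = (268 × 306) / 107 = 82008 / 107 ≈ 766.4 → 766

N ≈ 766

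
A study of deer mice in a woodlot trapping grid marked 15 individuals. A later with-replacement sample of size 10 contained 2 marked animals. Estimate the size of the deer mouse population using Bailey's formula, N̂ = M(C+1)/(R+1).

N = 55

N̂ = 15·(10+1)/(2+1) = 15·11/3 = 165/3 = 55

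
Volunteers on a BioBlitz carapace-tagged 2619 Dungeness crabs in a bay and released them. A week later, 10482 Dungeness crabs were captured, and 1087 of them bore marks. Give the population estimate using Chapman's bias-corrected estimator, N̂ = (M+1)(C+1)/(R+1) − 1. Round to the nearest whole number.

N ≈ 25,243

N̂ = (2619+1)(10482+1)/(1087+1) − 1 = 2620·10483/1088 − 1
= 27465460/1088 − 1 ≈ 25244.0 − 1 ≈ 25243.0 → 25243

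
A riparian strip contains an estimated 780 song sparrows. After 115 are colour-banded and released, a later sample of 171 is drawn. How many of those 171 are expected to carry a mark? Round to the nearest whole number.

The marked fraction of the population is 115/780, so in a sample of 171 expect C·(M/N) marked.
E[R] = 115 × 171 / 780 = 19665 / 780 ≈ 25.2 → 25

expected recaptures ≈ 25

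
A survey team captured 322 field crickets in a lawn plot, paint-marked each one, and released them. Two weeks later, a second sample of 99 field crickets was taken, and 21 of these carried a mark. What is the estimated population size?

N = (322 × 99) / 21 = 31878 / 21 = 1518

N = 1518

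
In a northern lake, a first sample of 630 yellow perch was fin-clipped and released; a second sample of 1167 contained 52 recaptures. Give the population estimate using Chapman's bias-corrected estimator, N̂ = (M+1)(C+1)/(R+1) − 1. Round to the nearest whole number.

N̂ = (630+1)(1167+1)/(52+1) − 1 = 631·1168/53 − 1
= 737008/53 − 1 ≈ 13905.8 − 1 ≈ 13904.8 → 13905

N ≈ 13,905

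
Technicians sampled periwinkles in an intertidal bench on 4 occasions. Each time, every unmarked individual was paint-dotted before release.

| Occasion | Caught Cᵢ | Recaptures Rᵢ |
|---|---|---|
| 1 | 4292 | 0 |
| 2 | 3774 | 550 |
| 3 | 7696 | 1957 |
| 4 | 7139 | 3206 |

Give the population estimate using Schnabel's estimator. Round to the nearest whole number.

N ≈ 29,524

Marked at large before each occasion: Mᵢ = Σⱼ<ᵢ (Cⱼ − Rⱼ) → M1=0, M2=4292, M3=7516, M4=13255
Σ MᵢCᵢ = 0·4292 + 4292·3774 + 7516·7696 + 13255·7139 = 0 + 16198008 + 57843136 + 94627445 = 168668589
Σ Rᵢ = 0 + 550 + 1957 + 3206 = 5713
N̂ = 168668589 / 5713 ≈ 29523.6 → 29524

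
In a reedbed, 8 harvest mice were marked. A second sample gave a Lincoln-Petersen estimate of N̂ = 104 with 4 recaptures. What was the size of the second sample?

C = 52

From N = M·C/R: C = N·R / M = 104·4 / 8 = 416 / 8 = 52.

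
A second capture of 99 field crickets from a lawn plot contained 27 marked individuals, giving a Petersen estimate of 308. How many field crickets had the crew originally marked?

From N = M·C/R: M = N·R / C = 308·27 / 99 = 8316 / 99 = 84.

M = 84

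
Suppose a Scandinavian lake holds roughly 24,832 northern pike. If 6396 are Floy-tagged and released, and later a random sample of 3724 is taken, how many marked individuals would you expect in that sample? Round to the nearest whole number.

expected recaptures ≈ 959

The marked fraction of the population is 6396/24832, so in a sample of 3724 expect C·(M/N) marked.
E[R] = 6396 × 3724 / 24832 = 23818704 / 24832 ≈ 959.2 → 959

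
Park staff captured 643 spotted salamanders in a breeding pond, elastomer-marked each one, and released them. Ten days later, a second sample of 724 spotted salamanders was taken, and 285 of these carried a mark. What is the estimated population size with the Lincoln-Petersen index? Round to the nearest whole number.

The marked fraction in the recapture sample should equal the marked fraction in the population: 285/724 = 643/N.
N = (643 × 724) / 285 = 465532 / 285 ≈ 1633.4 → 1633

N ≈ 1633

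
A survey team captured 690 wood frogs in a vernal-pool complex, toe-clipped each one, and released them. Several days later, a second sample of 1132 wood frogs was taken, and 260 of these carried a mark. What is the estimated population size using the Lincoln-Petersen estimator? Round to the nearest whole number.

N ≈ 3004

Lincoln-Petersen assumes M/N = R/C, so N = M·C / R.
N = (690 × 1132) / 260 = 781080 / 260 ≈ 3004.2 → 3004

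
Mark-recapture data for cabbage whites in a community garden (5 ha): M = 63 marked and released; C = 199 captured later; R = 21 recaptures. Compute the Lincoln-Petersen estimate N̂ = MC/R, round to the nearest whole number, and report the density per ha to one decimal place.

N̂ = 63·199/21 = 12537/21 = 597
Density = N̂ / area = 597 / 5 ≈ 119.40 → 119.4 per ha

density ≈ 119.4 cabbage whites per ha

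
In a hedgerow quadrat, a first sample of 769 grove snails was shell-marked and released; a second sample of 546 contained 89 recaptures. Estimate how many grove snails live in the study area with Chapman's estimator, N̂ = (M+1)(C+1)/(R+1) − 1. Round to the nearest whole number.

N̂ = (769+1)(546+1)/(89+1) − 1 = 770·547/90 − 1
= 421190/90 − 1 ≈ 4679.9 − 1 ≈ 4678.9 → 4679

N ≈ 4679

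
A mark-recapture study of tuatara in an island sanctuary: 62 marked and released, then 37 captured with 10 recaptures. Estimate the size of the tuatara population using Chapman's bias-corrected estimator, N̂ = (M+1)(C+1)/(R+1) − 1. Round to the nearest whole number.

N̂ = (62+1)(37+1)/(10+1) − 1 = 63·38/11 − 1
= 2394/11 − 1 ≈ 217.6 − 1 ≈ 216.6 → 217

N ≈ 217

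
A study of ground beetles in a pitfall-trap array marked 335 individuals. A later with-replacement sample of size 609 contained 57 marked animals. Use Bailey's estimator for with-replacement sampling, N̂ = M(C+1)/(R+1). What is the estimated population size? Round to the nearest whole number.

N ≈ 3523

N̂ = 335·(609+1)/(57+1) = 335·610/58 = 204350/58 ≈ 3523.3 → 3523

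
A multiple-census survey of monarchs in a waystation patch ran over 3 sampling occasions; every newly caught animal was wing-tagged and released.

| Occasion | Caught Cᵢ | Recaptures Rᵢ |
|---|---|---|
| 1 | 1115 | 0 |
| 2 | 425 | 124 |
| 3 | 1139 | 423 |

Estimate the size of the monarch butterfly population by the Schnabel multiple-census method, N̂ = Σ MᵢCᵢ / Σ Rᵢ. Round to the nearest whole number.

N ≈ 3815

Marked at large before each occasion: Mᵢ = Σⱼ<ᵢ (Cⱼ − Rⱼ) → M1=0, M2=1115, M3=1416
Σ MᵢCᵢ = 0·1115 + 1115·425 + 1416·1139 = 0 + 473875 + 1612824 = 2086699
Σ Rᵢ = 0 + 124 + 423 = 547
N̂ = 2086699 / 547 ≈ 3814.8 → 3815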